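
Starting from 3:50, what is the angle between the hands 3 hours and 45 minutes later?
First find the time 3 hours and 45 minutes after 3:50.
Total minutes: 3 x 60 + 50 + 3 x 60 + 45 = 455.
455 mod 720 = 455 minutes = 7:35.
Now compute the angle at 7:35:
Hour hand: 7 x 30 + 35 x 0.5 = 227.5 degrees
Minute hand: 35 x 6 = 210 degrees
Difference: |227.5 - 210| = 17.5 degrees
The angle is 17.5 degrees

Final answer: 17.5 degrees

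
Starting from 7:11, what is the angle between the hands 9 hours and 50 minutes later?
First find the time 9 hours and 50 minutes after 7:11.
Total minutes: 7 x 60 + 11 + 9 x 60 + 50 = 1021.
1021 mod 720 = 301 minutes = 5:01.
Now compute the angle at 5:01:
Hour hand: 5 x 30 + 1 x 0.5 = 150.5 degrees
Minute hand: 1 x 6 = 6 degrees
Difference: |150.5 - 6| = 144.5 degrees
The angle is 144.5 degrees

Final answer: 144.5 degrees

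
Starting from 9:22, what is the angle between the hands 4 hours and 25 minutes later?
First find the time 4 hours and 25 minutes after 9:22.
Total minutes: 9 x 60 + 22 + 4 x 60 + 25 = 827.
827 mod 720 = 107 minutes = 1:47.
Now compute the angle at 1:47:
Hour hand: 1 x 30 + 47 x 0.5 = 53.5 degrees
Minute hand: 47 x 6 = 282 degrees
Difference: |53.5 - 282| = 228.5 degrees
Smaller angle: 360 - 228.5 = 131.5 degrees

Final answer: 131.5 degrees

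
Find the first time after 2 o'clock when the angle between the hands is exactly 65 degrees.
At t minutes past 2:00, the hour hand is at 30 x 2 + 0.5t degrees and the minute hand is at 6t degrees.
The smaller angle between them is 65 degrees when |30H - 5.5t| = 65 or |30H - 5.5t| = 295.
With H = 2, solve 30 x 2 - 5.5t = +/- target for each target:
  t = (30 x 2 - 65) / 5.5 = -0.91 (outside (0, 60))
  t = (30 x 2 + 65) / 5.5 = 22.73
  t = (30 x 2 - 295) / 5.5 = -42.73 (outside (0, 60))
  t = (30 x 2 + 295) / 5.5 = 64.55 (outside (0, 60))
Valid solutions in (0, 60): {22.73} minutes.
The first occurrence is t = 22.73 minutes.
The hands form a 65-degree angle at 22.73 minutes past 2:00.

Final answer: 22.73 minutes past 2:00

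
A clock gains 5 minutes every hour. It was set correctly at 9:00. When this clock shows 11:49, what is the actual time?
For every 60 true minutes, the faulty clock advances 65 minutes, so 1 faulty-clock minute corresponds to 60/65 true minutes.
From 9:00 to 11:49 on the faulty dial is 169 minutes.
True elapsed: 169 x 60/65 = 156 minutes = 2 hours and 36 minutes.
True time: 9:00 + 2 hours and 36 minutes = 11:36.

Final answer: 11:36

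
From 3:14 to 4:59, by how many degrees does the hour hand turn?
The hour hand moves 0.5 degrees per minute.
Time elapsed: 4:59 - 3:14 = 105 minutes
Angular displacement: 105 x 0.5 = 52.5 degrees

Final answer: 52.5 degrees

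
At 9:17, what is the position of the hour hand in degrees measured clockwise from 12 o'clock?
The hour hand moves 30 degrees per hour and 0.5 degrees per minute.
At 9:17: (9) x 30 + 17 x 0.5 = 270 + 8.5 = 278.5 degrees

Final answer: 278.5 degrees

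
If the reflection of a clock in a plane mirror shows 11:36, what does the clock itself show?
Reflection across the vertical (12-6) axis maps a hand at angle A degrees to (360 - A) degrees, which sends a reading of T minutes past 12:00 to (720 - T) minutes past 12:00.
Mirror reads 11:36 = 696 minutes past 12:00.
Actual time: (720 - 696) mod 720 = 24 minutes = 12:24.

Final answer: 12:24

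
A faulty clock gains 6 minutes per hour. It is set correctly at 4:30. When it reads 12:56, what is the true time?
For every 60 true minutes, the faulty clock advances 66 minutes, so 1 faulty-clock minute corresponds to 60/66 true minutes.
From 4:30 to 12:56 on the faulty dial is 506 minutes.
True elapsed: 506 x 60/66 = 460 minutes = 7 hours and 40 minutes.
True time: 4:30 + 7 hours and 40 minutes = 12:10.

Final answer: 12:10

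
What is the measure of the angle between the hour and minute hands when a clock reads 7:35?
Hour hand position: 7 x 30 + 35 x 0.5 = 227.5 degrees
Minute hand position: 35 x 6 = 210 degrees
Difference: |227.5 - 210| = 17.5 degrees
The angle between the hands is 17.5 degrees

Final answer: 17.5 degrees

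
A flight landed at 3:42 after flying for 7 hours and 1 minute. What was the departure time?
Starting time: 3:42 = 222 total minutes past 12:00
Subtracting: 7 hours and 1 minute = 421 minutes
222 - 421 = -199 (negative, add 12 hours = 720) = 521 minutes
= 8 hours and 41 minutes past 12:00 = 8:41

Final answer: 8:41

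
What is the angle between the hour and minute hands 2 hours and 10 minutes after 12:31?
First find the time 2 hours and 10 minutes after 12:31.
Total minutes: 12 x 60 + 31 + 2 x 60 + 10 = 881.
881 mod 720 = 161 minutes = 2:41.
Now compute the angle at 2:41:
Hour hand: 2 x 30 + 41 x 0.5 = 80.5 degrees
Minute hand: 41 x 6 = 246 degrees
Difference: |80.5 - 246| = 165.5 degrees
The angle is 165.5 degrees

Final answer: 165.5 degrees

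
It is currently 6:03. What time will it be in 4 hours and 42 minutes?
Starting time: 6:03
Adding 42 minutes to 3 minutes: 3 + 42 = 45 minutes
Adding 4 hours: 6 + 4 = 10
Final time: 10:45

Final answer: 10:45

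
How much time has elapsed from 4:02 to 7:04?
From 4:02 to 7:04:
(7 x 60 + 4) - (4 x 60 + 2) = 424 - 242 = 182 minutes
= 3 hours and 2 minutes

Final answer: 3 hours and 2 minutes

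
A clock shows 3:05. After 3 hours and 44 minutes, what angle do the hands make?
First find the time 3 hours and 44 minutes after 3:05.
Total minutes: 3 x 60 + 5 + 3 x 60 + 44 = 409.
409 mod 720 = 409 minutes = 6:49.
Now compute the angle at 6:49:
Hour hand: 6 x 30 + 49 x 0.5 = 204.5 degrees
Minute hand: 49 x 6 = 294 degrees
Difference: |204.5 - 294| = 89.5 degrees
The angle is 89.5 degrees

Final answer: 89.5 degrees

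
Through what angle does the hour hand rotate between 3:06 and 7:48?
The hour hand moves 0.5 degrees per minute.
Time elapsed: 7:48 - 3:06 = 282 minutes
Angular displacement: 282 x 0.5 = 141 degrees

Final answer: 141 degrees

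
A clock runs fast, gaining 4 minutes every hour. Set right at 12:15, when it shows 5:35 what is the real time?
For every 60 true minutes, the faulty clock advances 64 minutes, so 1 faulty-clock minute corresponds to 60/64 true minutes.
From 12:15 to 5:35 on the faulty dial is 320 minutes.
True elapsed: 320 x 60/64 = 300 minutes = 5 hours.
True time: 12:15 + 5 hours = 5:15.

Final answer: 5:15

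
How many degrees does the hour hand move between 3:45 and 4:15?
The hour hand moves 0.5 degrees per minute.
Time elapsed: 4:15 - 3:45 = 30 minutes
Angular displacement: 30 x 0.5 = 15 degrees

Final answer: 15 degrees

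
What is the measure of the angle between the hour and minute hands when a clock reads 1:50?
Hour hand position: 1 x 30 + 50 x 0.5 = 55 degrees
Minute hand position: 50 x 6 = 300 degrees
Difference: |55 - 300| = 245 degrees
Since 245 > 180, the smaller angle is 360 - 245 = 115 degrees

Final answer: 115 degrees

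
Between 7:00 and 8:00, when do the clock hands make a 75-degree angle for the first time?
At t minutes past 7:00, the hour hand is at 30 x 7 + 0.5t degrees and the minute hand is at 6t degrees.
The smaller angle between them is 75 degrees when |30H - 5.5t| = 75 or |30H - 5.5t| = 285.
With H = 7, solve 30 x 7 - 5.5t = +/- target for each target:
  t = (30 x 7 - 75) / 5.5 = 24.55
  t = (30 x 7 + 75) / 5.5 = 51.82
  t = (30 x 7 - 285) / 5.5 = -13.64 (outside (0, 60))
  t = (30 x 7 + 285) / 5.5 = 90 (outside (0, 60))
Valid solutions in (0, 60): {24.55, 51.82} minutes.
The first occurrence is t = 24.55 minutes.
The hands form a 75-degree angle at 24.55 minutes past 7:00.

Final answer: 24.55 minutes past 7:00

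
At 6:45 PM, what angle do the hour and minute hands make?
Hour hand position: 6 x 30 + 45 x 0.5 = 202.5 degrees
Minute hand position: 45 x 6 = 270 degrees
Difference: |202.5 - 270| = 67.5 degrees
The angle between the hands is 67.5 degrees

Final answer: 67.5 degrees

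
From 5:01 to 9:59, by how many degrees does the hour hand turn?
The hour hand moves 0.5 degrees per minute.
Time elapsed: 9:59 - 5:01 = 298 minutes
Angular displacement: 298 x 0.5 = 149 degrees

Final answer: 149 degrees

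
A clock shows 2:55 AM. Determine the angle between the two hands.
Hour hand position: 2 x 30 + 55 x 0.5 = 87.5 degrees
Minute hand position: 55 x 6 = 330 degrees
Difference: |87.5 - 330| = 242.5 degrees
Since 242.5 > 180, the smaller angle is 360 - 242.5 = 117.5 degrees

Final answer: 117.5 degrees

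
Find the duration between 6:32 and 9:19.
From 6:32 to 9:19:
(9 x 60 + 19) - (6 x 60 + 32) = 559 - 392 = 167 minutes
= 2 hours and 47 minutes

Final answer: 2 hours and 47 minutes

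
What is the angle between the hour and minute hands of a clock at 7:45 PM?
Hour hand position: 7 x 30 + 45 x 0.5 = 232.5 degrees
Minute hand position: 45 x 6 = 270 degrees
Difference: |232.5 - 270| = 37.5 degrees
The angle between the hands is 37.5 degrees

Final answer: 37.5 degrees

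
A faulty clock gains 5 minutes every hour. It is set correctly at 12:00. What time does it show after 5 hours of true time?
For every 60 true minutes, the faulty clock advances 60 + 5 = 65 minutes.
True elapsed: 5 hours = 300 minutes.
Faulty clock advances: 300 x 65/60 = 325 minutes (drift: 25 minutes ahead).
Shown time: 12:00 + 325 minutes = 5:25.

Final answer: 5:25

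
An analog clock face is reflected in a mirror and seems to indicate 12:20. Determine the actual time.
Reflection across the vertical (12-6) axis maps a hand at angle A degrees to (360 - A) degrees, which sends a reading of T minutes past 12:00 to (720 - T) minutes past 12:00.
Mirror reads 12:20 = 20 minutes past 12:00.
Actual time: (720 - 20) mod 720 = 700 minutes = 11:40.

Final answer: 11:40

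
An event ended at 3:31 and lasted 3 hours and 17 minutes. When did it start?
Starting time: 3:31 = 211 total minutes past 12:00
Subtracting: 3 hours and 17 minutes = 197 minutes
211 - 197 = 14 minutes
= 14 minutes past 12:00 = 12:14

Final answer: 12:14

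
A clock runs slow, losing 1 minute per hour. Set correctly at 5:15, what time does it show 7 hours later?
For every 60 true minutes, the faulty clock advances 60 - 1 = 59 minutes.
True elapsed: 7 hours = 420 minutes.
Faulty clock advances: 420 x 59/60 = 413 minutes (drift: 7 minutes behind).
Shown time: 5:15 + 413 minutes = 12:08.

Final answer: 12:08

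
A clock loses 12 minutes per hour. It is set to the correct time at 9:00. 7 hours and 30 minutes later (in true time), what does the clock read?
For every 60 true minutes, the faulty clock advances 60 - 12 = 48 minutes.
True elapsed: 7 hours and 30 minutes = 450 minutes.
Faulty clock advances: 450 x 48/60 = 360 minutes (drift: 90 minutes behind).
Shown time: 9:00 + 360 minutes = 3:00.

Final answer: 3:00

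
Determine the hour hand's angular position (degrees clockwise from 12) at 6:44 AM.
The hour hand moves 30 degrees per hour and 0.5 degrees per minute.
At 6:44: (6) x 30 + 44 x 0.5 = 180 + 22 = 202 degrees

Final answer: 202 degrees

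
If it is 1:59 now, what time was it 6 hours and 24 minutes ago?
Starting time: 1:59 = 119 total minutes past 12:00
Subtracting: 6 hours and 24 minutes = 384 minutes
119 - 384 = -265 (negative, add 12 hours = 720) = 455 minutes
= 7 hours and 35 minutes past 12:00 = 7:35

Final answer: 7:35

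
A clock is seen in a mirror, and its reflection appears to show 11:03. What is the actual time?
Reflection across the vertical (12-6) axis maps a hand at angle A degrees to (360 - A) degrees, which sends a reading of T minutes past 12:00 to (720 - T) minutes past 12:00.
Mirror reads 11:03 = 663 minutes past 12:00.
Actual time: (720 - 663) mod 720 = 57 minutes = 12:57.

Final answer: 12:57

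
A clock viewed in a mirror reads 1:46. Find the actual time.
Reflection across the vertical (12-6) axis maps a hand at angle A degrees to (360 - A) degrees, which sends a reading of T minutes past 12:00 to (720 - T) minutes past 12:00.
Mirror reads 1:46 = 106 minutes past 12:00.
Actual time: (720 - 106) mod 720 = 614 minutes = 10:14.

Final answer: 10:14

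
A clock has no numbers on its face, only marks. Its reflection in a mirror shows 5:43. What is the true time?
Reflection across the vertical (12-6) axis maps a hand at angle A degrees to (360 - A) degrees, which sends a reading of T minutes past 12:00 to (720 - T) minutes past 12:00.
Mirror reads 5:43 = 343 minutes past 12:00.
Actual time: (720 - 343) mod 720 = 377 minutes = 6:17.

Final answer: 6:17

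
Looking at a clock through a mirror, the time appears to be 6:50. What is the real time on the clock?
Reflection across the vertical (12-6) axis maps a hand at angle A degrees to (360 - A) degrees, which sends a reading of T minutes past 12:00 to (720 - T) minutes past 12:00.
Mirror reads 6:50 = 410 minutes past 12:00.
Actual time: (720 - 410) mod 720 = 310 minutes = 5:10.

Final answer: 5:10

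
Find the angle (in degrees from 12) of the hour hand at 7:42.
The hour hand moves 30 degrees per hour and 0.5 degrees per minute.
At 7:42: (7) x 30 + 42 x 0.5 = 210 + 21 = 231 degrees

Final answer: 231 degrees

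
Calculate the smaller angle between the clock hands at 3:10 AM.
Hour hand position: 3 x 30 + 10 x 0.5 = 95 degrees
Minute hand position: 10 x 6 = 60 degrees
Difference: |95 - 60| = 35 degrees
The angle between the hands is 35 degrees

Final answer: 35 degrees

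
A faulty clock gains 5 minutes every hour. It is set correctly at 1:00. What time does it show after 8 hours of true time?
For every 60 true minutes, the faulty clock advances 60 + 5 = 65 minutes.
True elapsed: 8 hours = 480 minutes.
Faulty clock advances: 480 x 65/60 = 520 minutes (drift: 40 minutes ahead).
Shown time: 1:00 + 520 minutes = 9:40.

Final answer: 9:40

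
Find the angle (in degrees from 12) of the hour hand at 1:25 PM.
The hour hand moves 30 degrees per hour and 0.5 degrees per minute.
At 1:25: (1) x 30 + 25 x 0.5 = 30 + 12.5 = 42.5 degrees

Final answer: 42.5 degrees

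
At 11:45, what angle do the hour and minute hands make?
Hour hand position: 11 x 30 + 45 x 0.5 = 352.5 degrees
Minute hand position: 45 x 6 = 270 degrees
Difference: |352.5 - 270| = 82.5 degrees
The angle between the hands is 82.5 degrees

Final answer: 82.5 degrees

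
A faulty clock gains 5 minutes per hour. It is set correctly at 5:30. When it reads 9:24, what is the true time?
For every 60 true minutes, the faulty clock advances 65 minutes, so 1 faulty-clock minute corresponds to 60/65 true minutes.
From 5:30 to 9:24 on the faulty dial is 234 minutes.
True elapsed: 234 x 60/65 = 216 minutes = 3 hours and 36 minutes.
True time: 5:30 + 3 hours and 36 minutes = 9:06.

Final answer: 9:06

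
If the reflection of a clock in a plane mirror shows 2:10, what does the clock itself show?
Reflection across the vertical (12-6) axis maps a hand at angle A degrees to (360 - A) degrees, which sends a reading of T minutes past 12:00 to (720 - T) minutes past 12:00.
Mirror reads 2:10 = 130 minutes past 12:00.
Actual time: (720 - 130) mod 720 = 590 minutes = 9:50.

Final answer: 9:50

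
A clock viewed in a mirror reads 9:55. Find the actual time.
Reflection across the vertical (12-6) axis maps a hand at angle A degrees to (360 - A) degrees, which sends a reading of T minutes past 12:00 to (720 - T) minutes past 12:00.
Mirror reads 9:55 = 595 minutes past 12:00.
Actual time: (720 - 595) mod 720 = 125 minutes = 2:05.

Final answer: 2:05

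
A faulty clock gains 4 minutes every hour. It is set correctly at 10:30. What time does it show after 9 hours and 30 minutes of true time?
For every 60 true minutes, the faulty clock advances 60 + 4 = 64 minutes.
True elapsed: 9 hours and 30 minutes = 570 minutes.
Faulty clock advances: 570 x 64/60 = 608 minutes (drift: 38 minutes ahead).
Shown time: 10:30 + 608 minutes = 8:38.

Final answer: 8:38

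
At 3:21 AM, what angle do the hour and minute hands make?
Hour hand position: 3 x 30 + 21 x 0.5 = 100.5 degrees
Minute hand position: 21 x 6 = 126 degrees
Difference: |100.5 - 126| = 25.5 degrees
The angle between the hands is 25.5 degrees

Final answer: 25.5 degrees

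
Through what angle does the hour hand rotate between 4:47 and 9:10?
The hour hand moves 0.5 degrees per minute.
Time elapsed: 9:10 - 4:47 = 263 minutes
Angular displacement: 263 x 0.5 = 131.5 degrees

Final answer: 131.5 degrees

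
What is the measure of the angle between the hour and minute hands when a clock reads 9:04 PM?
Hour hand position: 9 x 30 + 4 x 0.5 = 272 degrees
Minute hand position: 4 x 6 = 24 degrees
Difference: |272 - 24| = 248 degrees
Since 248 > 180, the smaller angle is 360 - 248 = 112 degrees

Final answer: 112 degrees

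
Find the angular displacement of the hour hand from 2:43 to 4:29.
The hour hand moves 0.5 degrees per minute.
Time elapsed: 4:29 - 2:43 = 106 minutes
Angular displacement: 106 x 0.5 = 53 degrees

Final answer: 53 degrees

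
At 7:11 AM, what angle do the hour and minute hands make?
Hour hand position: 7 x 30 + 11 x 0.5 = 215.5 degrees
Minute hand position: 11 x 6 = 66 degrees
Difference: |215.5 - 66| = 149.5 degrees
The angle between the hands is 149.5 degrees

Final answer: 149.5 degrees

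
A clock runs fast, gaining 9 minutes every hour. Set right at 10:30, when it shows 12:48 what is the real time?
For every 60 true minutes, the faulty clock advances 69 minutes, so 1 faulty-clock minute corresponds to 60/69 true minutes.
From 10:30 to 12:48 on the faulty dial is 138 minutes.
True elapsed: 138 x 60/69 = 120 minutes = 2 hours.
True time: 10:30 + 2 hours = 12:30.

Final answer: 12:30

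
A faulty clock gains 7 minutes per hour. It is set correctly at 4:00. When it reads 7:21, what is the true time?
For every 60 true minutes, the faulty clock advances 67 minutes, so 1 faulty-clock minute corresponds to 60/67 true minutes.
From 4:00 to 7:21 on the faulty dial is 201 minutes.
True elapsed: 201 x 60/67 = 180 minutes = 3 hours.
True time: 4:00 + 3 hours = 7:00.

Final answer: 7:00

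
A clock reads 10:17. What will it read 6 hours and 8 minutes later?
Starting time: 10:17
Adding 8 minutes to 17 minutes: 17 + 8 = 25 minutes
Adding 6 hours: 10 + 6 = 16 - 12 = 4
Final time: 4:25

Final answer: 4:25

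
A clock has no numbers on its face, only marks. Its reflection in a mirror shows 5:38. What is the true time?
Reflection across the vertical (12-6) axis maps a hand at angle A degrees to (360 - A) degrees, which sends a reading of T minutes past 12:00 to (720 - T) minutes past 12:00.
Mirror reads 5:38 = 338 minutes past 12:00.
Actual time: (720 - 338) mod 720 = 382 minutes = 6:22.

Final answer: 6:22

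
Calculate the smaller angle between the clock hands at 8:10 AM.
Hour hand position: 8 x 30 + 10 x 0.5 = 245 degrees
Minute hand position: 10 x 6 = 60 degrees
Difference: |245 - 60| = 185 degrees
Since 185 > 180, the smaller angle is 360 - 185 = 175 degrees

Final answer: 175 degrees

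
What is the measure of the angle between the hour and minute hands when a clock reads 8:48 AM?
Hour hand position: 8 x 30 + 48 x 0.5 = 264 degrees
Minute hand position: 48 x 6 = 288 degrees
Difference: |264 - 288| = 24 degrees
The angle between the hands is 24 degrees

Final answer: 24 degrees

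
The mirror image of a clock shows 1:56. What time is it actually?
Reflection across the vertical (12-6) axis maps a hand at angle A degrees to (360 - A) degrees, which sends a reading of T minutes past 12:00 to (720 - T) minutes past 12:00.
Mirror reads 1:56 = 116 minutes past 12:00.
Actual time: (720 - 116) mod 720 = 604 minutes = 10:04.

Final answer: 10:04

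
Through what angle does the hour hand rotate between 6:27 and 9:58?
The hour hand moves 0.5 degrees per minute.
Time elapsed: 9:58 - 6:27 = 211 minutes
Angular displacement: 211 x 0.5 = 105.5 degrees

Final answer: 105.5 degrees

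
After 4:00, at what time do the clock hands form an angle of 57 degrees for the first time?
At t minutes past 4:00, the hour hand is at 30 x 4 + 0.5t degrees and the minute hand is at 6t degrees.
The smaller angle between them is 57 degrees when |30H - 5.5t| = 57 or |30H - 5.5t| = 303.
With H = 4, solve 30 x 4 - 5.5t = +/- target for each target:
  t = (30 x 4 - 57) / 5.5 = 11.45
  t = (30 x 4 + 57) / 5.5 = 32.18
  t = (30 x 4 - 303) / 5.5 = -33.27 (outside (0, 60))
  t = (30 x 4 + 303) / 5.5 = 76.91 (outside (0, 60))
Valid solutions in (0, 60): {11.45, 32.18} minutes.
The first occurrence is t = 11.45 minutes.
The hands form a 57-degree angle at 11.45 minutes past 4:00.

Final answer: 11.45 minutes past 4:00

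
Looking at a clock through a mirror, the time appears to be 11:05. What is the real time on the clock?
Reflection across the vertical (12-6) axis maps a hand at angle A degrees to (360 - A) degrees, which sends a reading of T minutes past 12:00 to (720 - T) minutes past 12:00.
Mirror reads 11:05 = 665 minutes past 12:00.
Actual time: (720 - 665) mod 720 = 55 minutes = 12:55.

Final answer: 12:55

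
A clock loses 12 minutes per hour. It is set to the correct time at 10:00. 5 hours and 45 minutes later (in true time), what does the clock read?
For every 60 true minutes, the faulty clock advances 60 - 12 = 48 minutes.
True elapsed: 5 hours and 45 minutes = 345 minutes.
Faulty clock advances: 345 x 48/60 = 276 minutes (drift: 69 minutes behind).
Shown time: 10:00 + 276 minutes = 2:36.

Final answer: 2:36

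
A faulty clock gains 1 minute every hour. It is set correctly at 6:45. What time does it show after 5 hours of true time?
For every 60 true minutes, the faulty clock advances 60 + 1 = 61 minutes.
True elapsed: 5 hours = 300 minutes.
Faulty clock advances: 300 x 61/60 = 305 minutes (drift: 5 minutes ahead).
Shown time: 6:45 + 305 minutes = 11:50.

Final answer: 11:50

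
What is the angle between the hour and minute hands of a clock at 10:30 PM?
Hour hand position: 10 x 30 + 30 x 0.5 = 315 degrees
Minute hand position: 30 x 6 = 180 degrees
Difference: |315 - 180| = 135 degrees
The angle between the hands is 135 degrees

Final answer: 135 degrees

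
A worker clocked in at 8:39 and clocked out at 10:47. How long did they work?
From 8:39 to 10:47:
(10 x 60 + 47) - (8 x 60 + 39) = 647 - 519 = 128 minutes
= 2 hours and 8 minutes

Final answer: 2 hours and 8 minutes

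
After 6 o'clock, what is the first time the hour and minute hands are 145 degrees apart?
At t minutes past 6:00, the hour hand is at 30 x 6 + 0.5t degrees and the minute hand is at 6t degrees.
The smaller angle between them is 145 degrees when |30H - 5.5t| = 145 or |30H - 5.5t| = 215.
With H = 6, solve 30 x 6 - 5.5t = +/- target for each target:
  t = (30 x 6 - 145) / 5.5 = 6.36
  t = (30 x 6 + 145) / 5.5 = 59.09
  t = (30 x 6 - 215) / 5.5 = -6.36 (outside (0, 60))
  t = (30 x 6 + 215) / 5.5 = 71.82 (outside (0, 60))
Valid solutions in (0, 60): {6.36, 59.09} minutes.
The first occurrence is t = 6.36 minutes.
The hands form a 145-degree angle at 6.36 minutes past 6:00.

Final answer: 6.36 minutes past 6:00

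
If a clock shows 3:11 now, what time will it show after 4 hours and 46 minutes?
Starting time: 3:11
Adding 46 minutes to 11 minutes: 11 + 46 = 57 minutes
Adding 4 hours: 3 + 4 = 7
Final time: 7:57

Final answer: 7:57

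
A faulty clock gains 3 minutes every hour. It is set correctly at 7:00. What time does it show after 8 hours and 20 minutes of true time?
For every 60 true minutes, the faulty clock advances 60 + 3 = 63 minutes.
True elapsed: 8 hours and 20 minutes = 500 minutes.
Faulty clock advances: 500 x 63/60 = 525 minutes (drift: 25 minutes ahead).
Shown time: 7:00 + 525 minutes = 3:45.

Final answer: 3:45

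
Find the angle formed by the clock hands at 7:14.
Hour hand position: 7 x 30 + 14 x 0.5 = 217 degrees
Minute hand position: 14 x 6 = 84 degrees
Difference: |217 - 84| = 133 degrees
The angle between the hands is 133 degrees

Final answer: 133 degrees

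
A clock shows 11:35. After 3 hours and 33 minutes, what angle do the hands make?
First find the time 3 hours and 33 minutes after 11:35.
Total minutes: 11 x 60 + 35 + 3 x 60 + 33 = 908.
908 mod 720 = 188 minutes = 3:08.
Now compute the angle at 3:08:
Hour hand: 3 x 30 + 8 x 0.5 = 94 degrees
Minute hand: 8 x 6 = 48 degrees
Difference: |94 - 48| = 46 degrees
The angle is 46 degrees

Final answer: 46 degrees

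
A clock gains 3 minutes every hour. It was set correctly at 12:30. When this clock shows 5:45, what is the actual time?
For every 60 true minutes, the faulty clock advances 63 minutes, so 1 faulty-clock minute corresponds to 60/63 true minutes.
From 12:30 to 5:45 on the faulty dial is 315 minutes.
True elapsed: 315 x 60/63 = 300 minutes = 5 hours.
True time: 12:30 + 5 hours = 5:30.

Final answer: 5:30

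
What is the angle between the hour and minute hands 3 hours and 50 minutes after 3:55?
First find the time 3 hours and 50 minutes after 3:55.
Total minutes: 3 x 60 + 55 + 3 x 60 + 50 = 465.
465 mod 720 = 465 minutes = 7:45.
Now compute the angle at 7:45:
Hour hand: 7 x 30 + 45 x 0.5 = 232.5 degrees
Minute hand: 45 x 6 = 270 degrees
Difference: |232.5 - 270| = 37.5 degrees
The angle is 37.5 degrees

Final answer: 37.5 degrees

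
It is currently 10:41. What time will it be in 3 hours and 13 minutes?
Starting time: 10:41
Adding 13 minutes to 41 minutes: 41 + 13 = 54 minutes
Adding 3 hours: 10 + 3 = 13 - 12 = 1
Final time: 1:54

Final answer: 1:54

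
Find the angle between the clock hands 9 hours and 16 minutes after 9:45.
First find the time 9 hours and 16 minutes after 9:45.
Total minutes: 9 x 60 + 45 + 9 x 60 + 16 = 1141.
1141 mod 720 = 421 minutes = 7:01.
Now compute the angle at 7:01:
Hour hand: 7 x 30 + 1 x 0.5 = 210.5 degrees
Minute hand: 1 x 6 = 6 degrees
Difference: |210.5 - 6| = 204.5 degrees
Smaller angle: 360 - 204.5 = 155.5 degrees

Final answer: 155.5 degrees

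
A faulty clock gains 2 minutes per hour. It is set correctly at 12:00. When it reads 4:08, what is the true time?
For every 60 true minutes, the faulty clock advances 62 minutes, so 1 faulty-clock minute corresponds to 60/62 true minutes.
From 12:00 to 4:08 on the faulty dial is 248 minutes.
True elapsed: 248 x 60/62 = 240 minutes = 4 hours.
True time: 12:00 + 4 hours = 4:00.

Final answer: 4:00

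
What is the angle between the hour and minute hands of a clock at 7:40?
Hour hand position: 7 x 30 + 40 x 0.5 = 230 degrees
Minute hand position: 40 x 6 = 240 degrees
Difference: |230 - 240| = 10 degrees
The angle between the hands is 10 degrees

Final answer: 10 degrees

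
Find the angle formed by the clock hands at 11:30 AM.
Hour hand position: 11 x 30 + 30 x 0.5 = 345 degrees
Minute hand position: 30 x 6 = 180 degrees
Difference: |345 - 180| = 165 degrees
The angle between the hands is 165 degrees

Final answer: 165 degrees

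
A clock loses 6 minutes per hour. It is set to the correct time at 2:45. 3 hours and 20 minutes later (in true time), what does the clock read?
For every 60 true minutes, the faulty clock advances 60 - 6 = 54 minutes.
True elapsed: 3 hours and 20 minutes = 200 minutes.
Faulty clock advances: 200 x 54/60 = 180 minutes (drift: 20 minutes behind).
Shown time: 2:45 + 180 minutes = 5:45.

Final answer: 5:45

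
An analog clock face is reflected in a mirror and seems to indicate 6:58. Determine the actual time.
Reflection across the vertical (12-6) axis maps a hand at angle A degrees to (360 - A) degrees, which sends a reading of T minutes past 12:00 to (720 - T) minutes past 12:00.
Mirror reads 6:58 = 418 minutes past 12:00.
Actual time: (720 - 418) mod 720 = 302 minutes = 5:02.

Final answer: 5:02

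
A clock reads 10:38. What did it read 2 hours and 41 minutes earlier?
Starting time: 10:38 = 638 total minutes past 12:00
Subtracting: 2 hours and 41 minutes = 161 minutes
638 - 161 = 477 minutes
= 7 hours and 57 minutes past 12:00 = 7:57

Final answer: 7:57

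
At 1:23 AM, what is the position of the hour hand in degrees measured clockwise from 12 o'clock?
The hour hand moves 30 degrees per hour and 0.5 degrees per minute.
At 1:23: (1) x 30 + 23 x 0.5 = 30 + 11.5 = 41.5 degrees

Final answer: 41.5 degrees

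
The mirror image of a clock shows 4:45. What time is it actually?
Reflection across the vertical (12-6) axis maps a hand at angle A degrees to (360 - A) degrees, which sends a reading of T minutes past 12:00 to (720 - T) minutes past 12:00.
Mirror reads 4:45 = 285 minutes past 12:00.
Actual time: (720 - 285) mod 720 = 435 minutes = 7:15.

Final answer: 7:15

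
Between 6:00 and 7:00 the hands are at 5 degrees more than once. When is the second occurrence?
At t minutes past 6:00, the hour hand is at 30 x 6 + 0.5t degrees and the minute hand is at 6t degrees.
The smaller angle between them is 5 degrees when |30H - 5.5t| = 5 or |30H - 5.5t| = 355.
With H = 6, solve 30 x 6 - 5.5t = +/- target for each target:
  t = (30 x 6 - 5) / 5.5 = 31.82
  t = (30 x 6 + 5) / 5.5 = 33.64
  t = (30 x 6 - 355) / 5.5 = -31.82 (outside (0, 60))
  t = (30 x 6 + 355) / 5.5 = 97.27 (outside (0, 60))
Valid solutions in (0, 60): {31.82, 33.64} minutes.
The second occurrence is t = 33.64 minutes.
The hands form a 5-degree angle at 33.64 minutes past 6:00.

Final answer: 33.64 minutes past 6:00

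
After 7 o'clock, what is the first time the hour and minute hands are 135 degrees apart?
At t minutes past 7:00, the hour hand is at 30 x 7 + 0.5t degrees and the minute hand is at 6t degrees.
The smaller angle between them is 135 degrees when |30H - 5.5t| = 135 or |30H - 5.5t| = 225.
With H = 7, solve 30 x 7 - 5.5t = +/- target for each target:
  t = (30 x 7 - 135) / 5.5 = 13.64
  t = (30 x 7 + 135) / 5.5 = 62.73 (outside (0, 60))
  t = (30 x 7 - 225) / 5.5 = -2.73 (outside (0, 60))
  t = (30 x 7 + 225) / 5.5 = 79.09 (outside (0, 60))
Valid solutions in (0, 60): {13.64} minutes.
The first occurrence is t = 13.64 minutes.
The hands form a 135-degree angle at 13.64 minutes past 7:00.

Final answer: 13.64 minutes past 7:00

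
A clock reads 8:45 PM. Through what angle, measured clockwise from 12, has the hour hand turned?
The hour hand moves 30 degrees per hour and 0.5 degrees per minute.
At 8:45: (8) x 30 + 45 x 0.5 = 240 + 22.5 = 262.5 degrees

Final answer: 262.5 degrees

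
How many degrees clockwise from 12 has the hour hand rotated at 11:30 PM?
The hour hand moves 30 degrees per hour and 0.5 degrees per minute.
At 11:30: (11) x 30 + 30 x 0.5 = 330 + 15 = 345 degrees

Final answer: 345 degrees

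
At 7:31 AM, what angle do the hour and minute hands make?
Hour hand position: 7 x 30 + 31 x 0.5 = 225.5 degrees
Minute hand position: 31 x 6 = 186 degrees
Difference: |225.5 - 186| = 39.5 degrees
The angle between the hands is 39.5 degrees

Final answer: 39.5 degrees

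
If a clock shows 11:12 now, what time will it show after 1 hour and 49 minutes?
Starting time: 11:12
Adding 49 minutes to 12 minutes: 12 + 49 = 61 minutes = 1 hour and 1 minute
Adding 1 hour: 11 + 1 + 1 (carry) = 13 - 12 = 1
Final time: 1:01

Final answer: 1:01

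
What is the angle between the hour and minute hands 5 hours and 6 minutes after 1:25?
First find the time 5 hours and 6 minutes after 1:25.
Total minutes: 1 x 60 + 25 + 5 x 60 + 6 = 391.
391 mod 720 = 391 minutes = 6:31.
Now compute the angle at 6:31:
Hour hand: 6 x 30 + 31 x 0.5 = 195.5 degrees
Minute hand: 31 x 6 = 186 degrees
Difference: |195.5 - 186| = 9.5 degrees
The angle is 9.5 degrees

Final answer: 9.5 degrees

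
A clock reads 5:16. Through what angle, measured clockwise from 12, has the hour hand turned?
The hour hand moves 30 degrees per hour and 0.5 degrees per minute.
At 5:16: (5) x 30 + 16 x 0.5 = 150 + 8 = 158 degrees

Final answer: 158 degrees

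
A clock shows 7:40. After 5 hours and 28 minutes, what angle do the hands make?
First find the time 5 hours and 28 minutes after 7:40.
Total minutes: 7 x 60 + 40 + 5 x 60 + 28 = 788.
788 mod 720 = 68 minutes = 1:08.
Now compute the angle at 1:08:
Hour hand: 1 x 30 + 8 x 0.5 = 34 degrees
Minute hand: 8 x 6 = 48 degrees
Difference: |34 - 48| = 14 degrees
The angle is 14 degrees

Final answer: 14 degrees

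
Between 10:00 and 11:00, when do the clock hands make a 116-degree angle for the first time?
At t minutes past 10:00, the hour hand is at 30 x 10 + 0.5t degrees and the minute hand is at 6t degrees.
The smaller angle between them is 116 degrees when |30H - 5.5t| = 116 or |30H - 5.5t| = 244.
With H = 10, solve 30 x 10 - 5.5t = +/- target for each target:
  t = (30 x 10 - 116) / 5.5 = 33.45
  t = (30 x 10 + 116) / 5.5 = 75.64 (outside (0, 60))
  t = (30 x 10 - 244) / 5.5 = 10.18
  t = (30 x 10 + 244) / 5.5 = 98.91 (outside (0, 60))
Valid solutions in (0, 60): {10.18, 33.45} minutes.
The first occurrence is t = 10.18 minutes.
The hands form a 116-degree angle at 10.18 minutes past 10:00.

Final answer: 10.18 minutes past 10:00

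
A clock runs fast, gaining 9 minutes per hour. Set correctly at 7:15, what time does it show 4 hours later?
For every 60 true minutes, the faulty clock advances 60 + 9 = 69 minutes.
True elapsed: 4 hours = 240 minutes.
Faulty clock advances: 240 x 69/60 = 276 minutes (drift: 36 minutes ahead).
Shown time: 7:15 + 276 minutes = 11:51.

Final answer: 11:51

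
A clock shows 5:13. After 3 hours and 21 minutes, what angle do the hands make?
First find the time 3 hours and 21 minutes after 5:13.
Total minutes: 5 x 60 + 13 + 3 x 60 + 21 = 514.
514 mod 720 = 514 minutes = 8:34.
Now compute the angle at 8:34:
Hour hand: 8 x 30 + 34 x 0.5 = 257 degrees
Minute hand: 34 x 6 = 204 degrees
Difference: |257 - 204| = 53 degrees
The angle is 53 degrees

Final answer: 53 degrees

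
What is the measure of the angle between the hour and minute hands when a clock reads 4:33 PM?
Hour hand position: 4 x 30 + 33 x 0.5 = 136.5 degrees
Minute hand position: 33 x 6 = 198 degrees
Difference: |136.5 - 198| = 61.5 degrees
The angle between the hands is 61.5 degrees

Final answer: 61.5 degrees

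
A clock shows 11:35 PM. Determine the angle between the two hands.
Hour hand position: 11 x 30 + 35 x 0.5 = 347.5 degrees
Minute hand position: 35 x 6 = 210 degrees
Difference: |347.5 - 210| = 137.5 degrees
The angle between the hands is 137.5 degrees

Final answer: 137.5 degrees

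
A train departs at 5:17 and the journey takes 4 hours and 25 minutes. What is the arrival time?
Starting time: 5:17
Adding 25 minutes to 17 minutes: 17 + 25 = 42 minutes
Adding 4 hours: 5 + 4 = 9
Final time: 9:42

Final answer: 9:42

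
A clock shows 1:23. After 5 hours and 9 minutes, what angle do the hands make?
First find the time 5 hours and 9 minutes after 1:23.
Total minutes: 1 x 60 + 23 + 5 x 60 + 9 = 392.
392 mod 720 = 392 minutes = 6:32.
Now compute the angle at 6:32:
Hour hand: 6 x 30 + 32 x 0.5 = 196 degrees
Minute hand: 32 x 6 = 192 degrees
Difference: |196 - 192| = 4 degrees
The angle is 4 degrees

Final answer: 4 degrees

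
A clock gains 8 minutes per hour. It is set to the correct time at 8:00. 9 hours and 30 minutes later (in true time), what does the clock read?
For every 60 true minutes, the faulty clock advances 60 + 8 = 68 minutes.
True elapsed: 9 hours and 30 minutes = 570 minutes.
Faulty clock advances: 570 x 68/60 = 646 minutes (drift: 76 minutes ahead).
Shown time: 8:00 + 646 minutes = 6:46.

Final answer: 6:46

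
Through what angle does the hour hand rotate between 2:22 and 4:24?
The hour hand moves 0.5 degrees per minute.
Time elapsed: 4:24 - 2:22 = 122 minutes
Angular displacement: 122 x 0.5 = 61 degrees

Final answer: 61 degrees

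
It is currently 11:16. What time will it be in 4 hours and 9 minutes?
Starting time: 11:16
Adding 9 minutes to 16 minutes: 16 + 9 = 25 minutes
Adding 4 hours: 11 + 4 = 15 - 12 = 3
Final time: 3:25

Final answer: 3:25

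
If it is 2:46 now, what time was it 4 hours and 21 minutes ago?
Starting time: 2:46 = 166 total minutes past 12:00
Subtracting: 4 hours and 21 minutes = 261 minutes
166 - 261 = -95 (negative, add 12 hours = 720) = 625 minutes
= 10 hours and 25 minutes past 12:00 = 10:25

Final answer: 10:25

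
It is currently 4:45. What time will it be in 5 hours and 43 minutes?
Starting time: 4:45
Adding 43 minutes to 45 minutes: 45 + 43 = 88 minutes = 1 hour and 28 minutes
Adding 5 hours: 4 + 5 + 1 (carry) = 10
Final time: 10:28

Final answer: 10:28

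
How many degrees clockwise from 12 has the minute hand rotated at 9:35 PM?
The minute hand moves 6 degrees per minute.
At 9:35: 35 x 6 = 210 degrees

Final answer: 210 degrees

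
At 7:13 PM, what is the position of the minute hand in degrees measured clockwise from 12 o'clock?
The minute hand moves 6 degrees per minute.
At 7:13: 13 x 6 = 78 degrees

Final answer: 78 degrees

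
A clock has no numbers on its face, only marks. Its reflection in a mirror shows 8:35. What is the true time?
Reflection across the vertical (12-6) axis maps a hand at angle A degrees to (360 - A) degrees, which sends a reading of T minutes past 12:00 to (720 - T) minutes past 12:00.
Mirror reads 8:35 = 515 minutes past 12:00.
Actual time: (720 - 515) mod 720 = 205 minutes = 3:25.

Final answer: 3:25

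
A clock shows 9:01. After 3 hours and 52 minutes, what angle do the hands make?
First find the time 3 hours and 52 minutes after 9:01.
Total minutes: 9 x 60 + 1 + 3 x 60 + 52 = 773.
773 mod 720 = 53 minutes = 12:53.
Now compute the angle at 12:53:
Hour hand: 0 x 30 + 53 x 0.5 = 26.5 degrees
Minute hand: 53 x 6 = 318 degrees
Difference: |26.5 - 318| = 291.5 degrees
Smaller angle: 360 - 291.5 = 68.5 degrees

Final answer: 68.5 degrees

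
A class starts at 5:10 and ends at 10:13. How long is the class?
From 5:10 to 10:13:
(10 x 60 + 13) - (5 x 60 + 10) = 613 - 310 = 303 minutes
= 5 hours and 3 minutes

Final answer: 5 hours and 3 minutes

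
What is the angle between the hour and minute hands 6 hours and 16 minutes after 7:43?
First find the time 6 hours and 16 minutes after 7:43.
Total minutes: 7 x 60 + 43 + 6 x 60 + 16 = 839.
839 mod 720 = 119 minutes = 1:59.
Now compute the angle at 1:59:
Hour hand: 1 x 30 + 59 x 0.5 = 59.5 degrees
Minute hand: 59 x 6 = 354 degrees
Difference: |59.5 - 354| = 294.5 degrees
Smaller angle: 360 - 294.5 = 65.5 degrees

Final answer: 65.5 degrees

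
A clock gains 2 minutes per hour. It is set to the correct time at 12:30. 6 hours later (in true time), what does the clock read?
For every 60 true minutes, the faulty clock advances 60 + 2 = 62 minutes.
True elapsed: 6 hours = 360 minutes.
Faulty clock advances: 360 x 62/60 = 372 minutes (drift: 12 minutes ahead).
Shown time: 12:30 + 372 minutes = 6:42.

Final answer: 6:42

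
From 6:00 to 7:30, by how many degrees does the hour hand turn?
The hour hand moves 0.5 degrees per minute.
Time elapsed: 7:30 - 6:00 = 90 minutes
Angular displacement: 90 x 0.5 = 45 degrees

Final answer: 45 degrees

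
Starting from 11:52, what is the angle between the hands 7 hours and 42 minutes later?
First find the time 7 hours and 42 minutes after 11:52.
Total minutes: 11 x 60 + 52 + 7 x 60 + 42 = 1174.
1174 mod 720 = 454 minutes = 7:34.
Now compute the angle at 7:34:
Hour hand: 7 x 30 + 34 x 0.5 = 227 degrees
Minute hand: 34 x 6 = 204 degrees
Difference: |227 - 204| = 23 degrees
The angle is 23 degrees

Final answer: 23 degrees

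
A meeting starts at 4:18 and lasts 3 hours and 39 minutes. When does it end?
Starting time: 4:18
Adding 39 minutes to 18 minutes: 18 + 39 = 57 minutes
Adding 3 hours: 4 + 3 = 7
Final time: 7:57

Final answer: 7:57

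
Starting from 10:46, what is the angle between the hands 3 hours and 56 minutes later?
First find the time 3 hours and 56 minutes after 10:46.
Total minutes: 10 x 60 + 46 + 3 x 60 + 56 = 882.
882 mod 720 = 162 minutes = 2:42.
Now compute the angle at 2:42:
Hour hand: 2 x 30 + 42 x 0.5 = 81 degrees
Minute hand: 42 x 6 = 252 degrees
Difference: |81 - 252| = 171 degrees
The angle is 171 degrees

Final answer: 171 degrees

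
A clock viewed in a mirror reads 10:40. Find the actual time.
Reflection across the vertical (12-6) axis maps a hand at angle A degrees to (360 - A) degrees, which sends a reading of T minutes past 12:00 to (720 - T) minutes past 12:00.
Mirror reads 10:40 = 640 minutes past 12:00.
Actual time: (720 - 640) mod 720 = 80 minutes = 1:20.

Final answer: 1:20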